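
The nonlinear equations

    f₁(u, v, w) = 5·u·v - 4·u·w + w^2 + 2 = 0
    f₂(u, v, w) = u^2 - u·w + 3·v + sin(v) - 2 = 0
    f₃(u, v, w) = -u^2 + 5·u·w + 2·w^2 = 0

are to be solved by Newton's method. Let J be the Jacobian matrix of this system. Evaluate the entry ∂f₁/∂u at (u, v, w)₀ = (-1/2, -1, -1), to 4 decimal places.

∂f₁/∂u = 5·v - 4·w.
At (-1/2, -1, -1) this is -1.0000.

-1.0000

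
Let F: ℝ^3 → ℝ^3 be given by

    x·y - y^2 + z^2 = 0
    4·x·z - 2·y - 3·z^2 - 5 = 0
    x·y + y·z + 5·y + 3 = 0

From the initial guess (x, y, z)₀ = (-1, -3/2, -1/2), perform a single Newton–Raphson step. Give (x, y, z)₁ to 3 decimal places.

(1.227, -1.841, -5.023)

At (-1, -3/2, -1/2): F = (-0.500, -0.750, -2.250).
Jacobian J = [[y, x - 2·y, 2·z], [4·z, -2, 4·x - 6·z], [y, x + z + 5, y]].
At the point, J = [[-1.500, 2.000, -1.000], [-2.000, -2.000, -1.000], [-1.500, 3.500, -1.500]] (det J = -2.750).
Solving J·Δ = −F gives Δ = (2.227, -0.341, -4.523).
Then the next iterate is (x, y, z)₁ = (1.227, -1.841, -5.023).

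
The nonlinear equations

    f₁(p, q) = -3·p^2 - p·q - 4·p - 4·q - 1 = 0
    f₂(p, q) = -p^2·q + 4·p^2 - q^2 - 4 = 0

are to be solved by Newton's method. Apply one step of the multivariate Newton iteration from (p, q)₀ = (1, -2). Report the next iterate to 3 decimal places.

At (1, -2): F = (2.000, -2.000).
Jacobian J = [[-6·p - q - 4, -p - 4], [-2·p·q + 8·p, -p^2 - 2·q]].
At the point, J = [[-8.000, -5.000], [12.000, 3.000]] (det J = 36.000).
Solving J·Δ = −F gives Δ = (0.111, 0.222).
Then the next iterate is (p, q)₁ = (1.111, -1.778).

(1.111, -1.778)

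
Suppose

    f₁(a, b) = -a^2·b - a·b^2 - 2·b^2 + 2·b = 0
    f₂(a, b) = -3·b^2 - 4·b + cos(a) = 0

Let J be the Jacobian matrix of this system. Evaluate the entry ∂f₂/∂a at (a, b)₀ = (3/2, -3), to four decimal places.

-0.9975

∂f₂/∂a = -sin(a).
At (3/2, -3) this is -0.9975.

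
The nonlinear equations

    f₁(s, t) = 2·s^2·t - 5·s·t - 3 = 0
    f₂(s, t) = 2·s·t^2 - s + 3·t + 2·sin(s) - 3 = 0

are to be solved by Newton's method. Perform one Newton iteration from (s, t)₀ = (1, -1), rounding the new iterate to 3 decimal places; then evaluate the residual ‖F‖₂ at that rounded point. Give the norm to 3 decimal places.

6.906

At (1, -1): F = (0.000, -3.31706).
Jacobian J = [[4·s·t - 5·t, 2·s^2 - 5·s], [2·t^2 + 2·cos(s) - 1, 4·s·t + 3]].
At the point, J = [[1.000, -3.000], [2.08060, -1.000]] (det J = 5.24181).
Solving J·Δ = −F gives Δ = (1.898, 0.633).
Then the next iterate is (s, t)₁ = (2.898, -0.367).
Re-evaluating at (2.898, -0.367): F = (-3.84660, -5.73596), so ‖F‖₂ = 6.906.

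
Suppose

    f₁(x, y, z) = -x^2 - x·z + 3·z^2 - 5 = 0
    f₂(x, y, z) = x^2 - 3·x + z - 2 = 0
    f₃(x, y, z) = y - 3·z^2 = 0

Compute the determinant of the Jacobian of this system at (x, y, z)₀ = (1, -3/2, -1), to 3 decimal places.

8.000

J = [[-2·x - z, 0, -x + 6·z], [2·x - 3, 0, 1], [0, 1, -6·z]].
At the point, J = [[-1.000, 0.000, -7.000], [-1.000, 0.000, 1.000], [0.000, 1.000, 6.000]].
det J = 8.000.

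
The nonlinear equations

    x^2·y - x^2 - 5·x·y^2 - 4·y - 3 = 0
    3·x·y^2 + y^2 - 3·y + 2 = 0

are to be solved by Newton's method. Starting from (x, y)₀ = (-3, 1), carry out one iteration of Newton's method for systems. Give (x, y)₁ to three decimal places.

(13.300, 3.100)

At (-3, 1): F = (8.000, -9.000).
Jacobian J = [[2·x·y - 2·x - 5·y^2, x^2 - 10·x·y - 4], [3·y^2, 6·x·y + 2·y - 3]].
At the point, J = [[-5.000, 35.000], [3.000, -19.000]] (det J = -10.000).
Solving J·Δ = −F gives Δ = (16.300, 2.100).
Then the next iterate is (x, y)₁ = (13.300, 3.100).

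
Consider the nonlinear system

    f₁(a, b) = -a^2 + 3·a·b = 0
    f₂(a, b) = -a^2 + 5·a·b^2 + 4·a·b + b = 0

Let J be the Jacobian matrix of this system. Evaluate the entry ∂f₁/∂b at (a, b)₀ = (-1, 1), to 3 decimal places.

∂f₁/∂b = 3·a.
At (-1, 1) this is -3.000.

-3.000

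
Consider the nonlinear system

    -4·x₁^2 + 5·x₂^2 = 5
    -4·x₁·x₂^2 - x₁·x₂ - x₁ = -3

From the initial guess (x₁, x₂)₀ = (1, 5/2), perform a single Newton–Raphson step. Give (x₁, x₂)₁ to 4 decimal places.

At (1, 5/2): F = (22.2500, -25.5000).
Jacobian J = [[-8·x₁, 10·x₂], [-4·x₂^2 - x₂ - 1, -8·x₁·x₂ - x₁]].
At the point, J = [[-8.0000, 25.0000], [-28.5000, -21.0000]] (det J = 880.5000).
Solving J·Δ = −F gives Δ = (-0.1934, -0.9519).
Then the next iterate is (x₁, x₂)₁ = (0.8066, 1.5481).

(0.8066, 1.5481)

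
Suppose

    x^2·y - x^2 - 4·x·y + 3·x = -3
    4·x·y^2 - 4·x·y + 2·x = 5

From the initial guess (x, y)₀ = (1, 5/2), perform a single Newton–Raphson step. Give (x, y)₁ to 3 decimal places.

(0.692, 2.077)

At (1, 5/2): F = (-2.500, 12.000).
Jacobian J = [[2·x·y - 2·x - 4·y + 3, x^2 - 4·x], [4·y^2 - 4·y + 2, 8·x·y - 4·x]].
At the point, J = [[-4.000, -3.000], [17.000, 16.000]] (det J = -13.000).
Solving J·Δ = −F gives Δ = (-0.308, -0.423).
Then the next iterate is (x, y)₁ = (0.692, 2.077).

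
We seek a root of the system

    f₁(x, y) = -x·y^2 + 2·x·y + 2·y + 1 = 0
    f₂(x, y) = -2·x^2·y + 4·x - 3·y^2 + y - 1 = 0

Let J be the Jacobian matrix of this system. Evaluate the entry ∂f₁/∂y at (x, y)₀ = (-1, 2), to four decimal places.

∂f₁/∂y = -2·x·y + 2·x + 2.
At (-1, 2) this is 4.0000.

4.0000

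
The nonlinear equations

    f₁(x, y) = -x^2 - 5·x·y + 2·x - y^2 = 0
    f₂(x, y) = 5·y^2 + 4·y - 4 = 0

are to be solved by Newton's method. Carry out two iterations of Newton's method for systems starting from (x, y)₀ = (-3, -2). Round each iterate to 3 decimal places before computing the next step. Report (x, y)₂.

At (-3, -2): F = (-49.000, 8.000).
Jacobian J = [[-2·x - 5·y + 2, -5·x - 2·y], [0, 10·y + 4]].
At the point, J = [[18.000, 19.000], [0.000, -16.000]] (det J = -288.000).
Solving J·Δ = −F gives Δ = (2.194, 0.500).
Then the next iterate is (x, y)₁ = (-0.806, -1.500).
Round to (-0.806, -1.500) and repeat: F = (-10.55664, 1.250), J = [[11.112, 7.030], [0.000, -11.000]].
Δ = (0.878, 0.114), so (x, y)₂ = (0.072, -1.386).

(0.072, -1.386)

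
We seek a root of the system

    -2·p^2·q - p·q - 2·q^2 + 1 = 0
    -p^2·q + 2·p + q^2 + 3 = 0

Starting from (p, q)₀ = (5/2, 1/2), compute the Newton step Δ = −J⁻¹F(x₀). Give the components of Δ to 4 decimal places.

(-6.0798, 1.5552)

At (5/2, 1/2): F = (-7.0000, 5.1250).
Jacobian J = [[-4·p·q - q, -2·p^2 - p - 4·q], [-2·p·q + 2, -p^2 + 2·q]].
At the point, J = [[-5.5000, -17.0000], [-0.5000, -5.2500]] (det J = 20.3750).
Solving J·Δ = −F gives Δ = (-6.0798, 1.5552).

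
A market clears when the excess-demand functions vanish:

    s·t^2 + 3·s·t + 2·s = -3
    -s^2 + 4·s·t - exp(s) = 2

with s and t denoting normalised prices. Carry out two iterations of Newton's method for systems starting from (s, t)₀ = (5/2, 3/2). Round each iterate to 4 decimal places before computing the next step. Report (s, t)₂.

(-0.3713, 0.3075)

At (5/2, 3/2): F = (24.8750, -5.432494).
Jacobian J = [[t^2 + 3·t + 2, 2·s·t + 3·s], [-2·s + 4·t - exp(s), 4·s]].
At the point, J = [[8.7500, 15.0000], [-11.182494, 10.0000]] (det J = 255.237409).
Solving J·Δ = −F gives Δ = (-1.2938, -0.9036).
Then the next iterate is (s, t)₁ = (1.2062, 0.5964).
Round to (1.2062, 0.5964) and repeat: F = (7.999570, -3.918173), J = [[4.144893, 5.057355], [-3.367566, 4.8248]].
Δ = (-1.5775, -0.2889), so (s, t)₂ = (-0.3713, 0.3075).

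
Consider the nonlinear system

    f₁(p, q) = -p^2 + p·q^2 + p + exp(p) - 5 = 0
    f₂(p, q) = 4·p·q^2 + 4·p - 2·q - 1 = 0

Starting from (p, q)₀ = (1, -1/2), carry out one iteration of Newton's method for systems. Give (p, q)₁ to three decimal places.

At (1, -1/2): F = (-2.03172, 5.000).
Jacobian J = [[-2·p + q^2 + exp(p) + 1, 2·p·q], [4·q^2 + 4, 8·p·q - 2]].
At the point, J = [[1.96828, -1.000], [5.000, -6.000]] (det J = -6.80969).
Solving J·Δ = −F gives Δ = (2.524, 2.937).
Then the next iterate is (p, q)₁ = (3.524, 2.437).

(3.524, 2.437)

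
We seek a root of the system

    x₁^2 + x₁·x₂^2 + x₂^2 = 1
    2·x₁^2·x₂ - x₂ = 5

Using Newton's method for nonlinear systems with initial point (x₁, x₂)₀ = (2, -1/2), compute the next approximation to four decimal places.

(1.9577, 0.6901)

At (2, -1/2): F = (3.7500, -8.5000).
Jacobian J = [[2·x₁ + x₂^2, 2·x₁·x₂ + 2·x₂], [4·x₁·x₂, 2·x₁^2 - 1]].
At the point, J = [[4.2500, -3.0000], [-4.0000, 7.0000]] (det J = 17.7500).
Solving J·Δ = −F gives Δ = (-0.0423, 1.1901).
Then the next iterate is (x₁, x₂)₁ = (1.9577, 0.6901).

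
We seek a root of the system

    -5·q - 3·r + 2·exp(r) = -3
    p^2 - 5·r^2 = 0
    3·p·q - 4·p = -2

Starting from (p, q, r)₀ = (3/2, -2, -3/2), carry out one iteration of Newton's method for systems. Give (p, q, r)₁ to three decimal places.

(1.686, 1.302, -0.937)

At (3/2, -2, -3/2): F = (17.94626, -9.000, -13.000).
Jacobian J = [[0, -5, 2·exp(r) - 3], [2·p, 0, -10·r], [3·q - 4, 3·p, 0]].
At the point, J = [[0.000, -5.000, -2.55374], [3.000, 0.000, 15.000], [-10.000, 4.500, 0.000]] (det J = 715.52451).
Solving J·Δ = −F gives Δ = (0.186, 3.302, 0.563).
Then the next iterate is (p, q, r)₁ = (1.686, 1.302, -0.937).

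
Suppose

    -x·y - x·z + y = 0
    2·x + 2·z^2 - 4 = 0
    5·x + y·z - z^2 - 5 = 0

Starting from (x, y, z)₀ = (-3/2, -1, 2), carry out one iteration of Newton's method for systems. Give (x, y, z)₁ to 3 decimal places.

(0.966, 0.231, 1.259)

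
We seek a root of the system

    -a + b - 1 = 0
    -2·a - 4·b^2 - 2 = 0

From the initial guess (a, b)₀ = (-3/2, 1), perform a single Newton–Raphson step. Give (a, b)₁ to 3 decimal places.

At (-3/2, 1): F = (1.500, -3.000).
Jacobian J = [[-1, 1], [-2, -8·b]].
At the point, J = [[-1.000, 1.000], [-2.000, -8.000]] (det J = 10.000).
Solving J·Δ = −F gives Δ = (0.900, -0.600).
Then the next iterate is (a, b)₁ = (-0.600, 0.400).

(-0.600, 0.400)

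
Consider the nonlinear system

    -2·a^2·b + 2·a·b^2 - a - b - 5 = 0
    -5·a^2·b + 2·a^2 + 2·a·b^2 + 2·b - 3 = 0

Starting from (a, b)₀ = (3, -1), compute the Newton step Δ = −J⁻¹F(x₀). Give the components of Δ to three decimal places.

(-1.616, -0.129)

At (3, -1): F = (17.000, 64.000).
Jacobian J = [[-4·a·b + 2·b^2 - 1, -2·a^2 + 4·a·b - 1], [-10·a·b + 4·a + 2·b^2, -5·a^2 + 4·a·b + 2]].
At the point, J = [[13.000, -31.000], [44.000, -55.000]] (det J = 649.000).
Solving J·Δ = −F gives Δ = (-1.616, -0.129).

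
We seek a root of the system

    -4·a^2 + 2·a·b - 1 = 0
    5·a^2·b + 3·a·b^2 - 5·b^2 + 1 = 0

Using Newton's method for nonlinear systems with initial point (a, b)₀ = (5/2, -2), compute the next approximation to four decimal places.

At (5/2, -2): F = (-36.0000, -51.5000).
Jacobian J = [[-8·a + 2·b, 2·a], [10·a·b + 3·b^2, 5·a^2 + 6·a·b - 10·b]].
At the point, J = [[-24.0000, 5.0000], [-38.0000, 21.2500]] (det J = -320.0000).
Solving J·Δ = −F gives Δ = (-1.5859, -0.4125).
Then the next iterate is (a, b)₁ = (0.9141, -2.4125).

(0.9141, -2.4125)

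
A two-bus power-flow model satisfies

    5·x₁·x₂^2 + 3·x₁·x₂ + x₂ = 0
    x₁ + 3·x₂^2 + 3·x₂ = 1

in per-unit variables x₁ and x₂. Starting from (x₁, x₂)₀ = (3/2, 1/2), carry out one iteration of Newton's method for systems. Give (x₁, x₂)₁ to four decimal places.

(3.7857, -0.3393)

At (3/2, 1/2): F = (4.6250, 2.7500).
Jacobian J = [[5·x₂^2 + 3·x₂, 10·x₁·x₂ + 3·x₁ + 1], [1, 6·x₂ + 3]].
At the point, J = [[2.7500, 13.0000], [1.0000, 6.0000]] (det J = 3.5000).
Solving J·Δ = −F gives Δ = (2.2857, -0.8393).
Then the next iterate is (x₁, x₂)₁ = (3.7857, -0.3393).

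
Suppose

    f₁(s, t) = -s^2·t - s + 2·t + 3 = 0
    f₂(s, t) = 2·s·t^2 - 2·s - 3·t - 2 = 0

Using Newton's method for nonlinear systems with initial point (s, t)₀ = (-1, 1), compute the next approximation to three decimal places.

(-5.286, 0.286)

At (-1, 1): F = (5.000, -5.000).
Jacobian J = [[-2·s·t - 1, -s^2 + 2], [2·t^2 - 2, 4·s·t - 3]].
At the point, J = [[1.000, 1.000], [0.000, -7.000]] (det J = -7.000).
Solving J·Δ = −F gives Δ = (-4.286, -0.714).
Then the next iterate is (s, t)₁ = (-5.286, 0.286).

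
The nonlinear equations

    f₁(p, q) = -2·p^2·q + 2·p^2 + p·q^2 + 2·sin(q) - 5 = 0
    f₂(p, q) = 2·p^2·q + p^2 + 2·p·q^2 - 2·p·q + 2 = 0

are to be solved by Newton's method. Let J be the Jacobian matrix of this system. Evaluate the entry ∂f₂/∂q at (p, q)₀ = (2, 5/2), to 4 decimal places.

24.0000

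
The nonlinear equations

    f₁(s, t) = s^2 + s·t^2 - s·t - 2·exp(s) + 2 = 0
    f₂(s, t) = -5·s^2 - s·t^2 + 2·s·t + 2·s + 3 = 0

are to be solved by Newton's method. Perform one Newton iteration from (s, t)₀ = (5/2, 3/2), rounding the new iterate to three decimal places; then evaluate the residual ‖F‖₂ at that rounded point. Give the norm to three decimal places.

At (5/2, 3/2): F = (-14.23999, -21.375).
Jacobian J = [[2·s + t^2 - t - 2·exp(s), 2·s·t - s], [-10·s - t^2 + 2·t + 2, -2·s·t + 2·s]].
At the point, J = [[-18.61499, 5.000], [-22.250, -2.500]] (det J = 157.78747).
Solving J·Δ = −F gives Δ = (-0.903, -0.514).
Then the next iterate is (s, t)₁ = (1.597, 0.986).
Re-evaluating at (1.597, 0.986): F = (-5.34803, -4.96136), so ‖F‖₂ = 7.295.

7.295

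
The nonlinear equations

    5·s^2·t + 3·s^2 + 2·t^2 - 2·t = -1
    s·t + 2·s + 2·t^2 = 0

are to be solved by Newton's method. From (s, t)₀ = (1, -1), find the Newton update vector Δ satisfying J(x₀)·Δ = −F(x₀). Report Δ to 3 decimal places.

At (1, -1): F = (3.000, 3.000).
Jacobian J = [[10·s·t + 6·s, 5·s^2 + 4·t - 2], [t + 2, s + 4·t]].
At the point, J = [[-4.000, -1.000], [1.000, -3.000]] (det J = 13.000).
Solving J·Δ = −F gives Δ = (0.462, 1.154).

(0.462, 1.154)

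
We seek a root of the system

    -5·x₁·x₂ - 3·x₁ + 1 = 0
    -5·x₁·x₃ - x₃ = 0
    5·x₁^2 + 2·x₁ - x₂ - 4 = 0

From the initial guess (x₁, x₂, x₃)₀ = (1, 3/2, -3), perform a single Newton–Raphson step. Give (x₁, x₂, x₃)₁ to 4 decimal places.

At (1, 3/2, -3): F = (-9.5000, 18.0000, 1.5000).
Jacobian J = [[-5·x₂ - 3, -5·x₁, 0], [-5·x₃, 0, -5·x₁ - 1], [10·x₁ + 2, -1, 0]].
At the point, J = [[-10.5000, -5.0000, 0.0000], [15.0000, 0.0000, -6.0000], [12.0000, -1.0000, 0.0000]] (det J = 423.0000).
Solving J·Δ = −F gives Δ = (-0.2411, -1.3936, 2.3972).
Then the next iterate is (x₁, x₂, x₃)₁ = (0.7589, 0.1064, -0.6028).

(0.7589, 0.1064, -0.6028)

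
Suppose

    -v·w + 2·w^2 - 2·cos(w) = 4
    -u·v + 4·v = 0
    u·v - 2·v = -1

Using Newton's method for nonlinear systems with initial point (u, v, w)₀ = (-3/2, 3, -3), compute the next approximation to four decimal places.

At (-3/2, 3, -3): F = (24.979985, 16.5000, -9.5000).
Jacobian J = [[0, -w, -v + 4·w + 2·sin(w)], [-v, -u + 4, 0], [v, u - 2, 0]].
At the point, J = [[0.0000, 3.0000, -15.282240], [-3.0000, 5.5000, 0.0000], [3.0000, -3.5000, 0.0000]] (det J = 91.693440).
Solving J·Δ = −F gives Δ = (-0.9167, -3.5000, 0.9475).
Then the next iterate is (u, v, w)₁ = (-2.4167, -0.5000, -2.0525).

(-2.4167, -0.5000, -2.0525)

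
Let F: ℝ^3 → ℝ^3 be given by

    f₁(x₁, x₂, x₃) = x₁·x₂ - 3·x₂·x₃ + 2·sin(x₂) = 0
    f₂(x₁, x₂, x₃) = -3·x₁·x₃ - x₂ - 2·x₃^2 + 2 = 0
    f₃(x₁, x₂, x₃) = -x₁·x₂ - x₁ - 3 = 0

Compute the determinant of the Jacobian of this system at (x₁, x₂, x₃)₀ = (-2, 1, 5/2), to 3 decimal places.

-8.355

J = [[x₂, x₁ - 3·x₃ + 2·cos(x₂), -3·x₂], [-3·x₃, -1, -3·x₁ - 4·x₃], [-x₂ - 1, -x₁, 0]].
At the point, J = [[1.000, -8.41940, -3.000], [-7.500, -1.000, -4.000], [-2.000, 2.000, 0.000]].
det J = -8.355.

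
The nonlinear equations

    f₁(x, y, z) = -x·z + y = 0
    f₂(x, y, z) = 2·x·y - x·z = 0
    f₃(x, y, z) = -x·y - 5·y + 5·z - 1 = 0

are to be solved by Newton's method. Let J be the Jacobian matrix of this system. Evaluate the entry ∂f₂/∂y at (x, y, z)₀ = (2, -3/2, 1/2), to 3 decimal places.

4.000

∂f₂/∂y = 2·x.
At (2, -3/2, 1/2) this is 4.000.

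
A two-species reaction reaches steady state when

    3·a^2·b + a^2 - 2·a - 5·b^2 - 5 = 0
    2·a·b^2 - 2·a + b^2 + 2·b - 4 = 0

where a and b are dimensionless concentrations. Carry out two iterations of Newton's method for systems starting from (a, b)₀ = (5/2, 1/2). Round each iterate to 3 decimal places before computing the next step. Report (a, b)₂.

(1.981, 1.079)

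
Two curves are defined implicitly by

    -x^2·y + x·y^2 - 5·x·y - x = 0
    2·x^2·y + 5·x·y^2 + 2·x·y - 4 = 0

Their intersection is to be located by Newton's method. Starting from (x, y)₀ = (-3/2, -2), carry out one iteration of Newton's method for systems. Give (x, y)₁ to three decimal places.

(-2.095, -0.296)

At (-3/2, -2): F = (-15.000, -37.000).
Jacobian J = [[-2·x·y + y^2 - 5·y - 1, -x^2 + 2·x·y - 5·x], [4·x·y + 5·y^2 + 2·y, 2·x^2 + 10·x·y + 2·x]].
At the point, J = [[7.000, 11.250], [28.000, 31.500]] (det J = -94.500).
Solving J·Δ = −F gives Δ = (-0.595, 1.704).
Then the next iterate is (x, y)₁ = (-2.095, -0.296).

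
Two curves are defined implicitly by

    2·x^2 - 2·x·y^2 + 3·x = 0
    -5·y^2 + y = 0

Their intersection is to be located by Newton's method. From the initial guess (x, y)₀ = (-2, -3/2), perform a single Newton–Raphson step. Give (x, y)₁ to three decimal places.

(-1.849, -0.703)

At (-2, -3/2): F = (11.000, -12.750).
Jacobian J = [[4·x - 2·y^2 + 3, -4·x·y], [0, -10·y + 1]].
At the point, J = [[-9.500, -12.000], [0.000, 16.000]] (det J = -152.000).
Solving J·Δ = −F gives Δ = (0.151, 0.797).
Then the next iterate is (x, y)₁ = (-1.849, -0.703).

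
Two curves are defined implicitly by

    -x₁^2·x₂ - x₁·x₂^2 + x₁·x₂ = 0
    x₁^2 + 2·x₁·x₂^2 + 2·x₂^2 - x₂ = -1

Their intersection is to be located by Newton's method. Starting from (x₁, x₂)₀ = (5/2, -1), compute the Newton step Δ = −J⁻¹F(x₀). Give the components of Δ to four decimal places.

At (5/2, -1): F = (1.2500, 15.2500).
Jacobian J = [[-2·x₁·x₂ - x₂^2 + x₂, -x₁^2 - 2·x₁·x₂ + x₁], [2·x₁ + 2·x₂^2, 4·x₁·x₂ + 4·x₂ - 1]].
At the point, J = [[3.0000, 1.2500], [7.0000, -15.0000]] (det J = -53.7500).
Solving J·Δ = −F gives Δ = (-0.7035, 0.6884).

(-0.7035, 0.6884)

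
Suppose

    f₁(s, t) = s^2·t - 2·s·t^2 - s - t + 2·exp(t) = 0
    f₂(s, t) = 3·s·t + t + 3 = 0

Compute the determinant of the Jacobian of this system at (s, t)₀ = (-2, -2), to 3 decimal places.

-71.376

J = [[2·s·t - 2·t^2 - 1, s^2 - 4·s·t + 2·exp(t) - 1], [3·t, 3·s + 1]].
At the point, J = [[-1.000, -12.72933], [-6.000, -5.000]].
det J = -71.376.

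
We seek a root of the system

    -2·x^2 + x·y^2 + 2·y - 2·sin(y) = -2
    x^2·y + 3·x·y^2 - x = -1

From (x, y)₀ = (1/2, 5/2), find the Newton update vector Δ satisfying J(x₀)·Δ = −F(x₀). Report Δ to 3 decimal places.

At (1/2, 5/2): F = (8.42806, 10.500).
Jacobian J = [[-4·x + y^2, 2·x·y - 2·cos(y) + 2], [2·x·y + 3·y^2 - 1, x^2 + 6·x·y]].
At the point, J = [[4.250, 6.10229], [20.250, 7.750]] (det J = -90.63382).
Solving J·Δ = −F gives Δ = (0.014, -1.391).

(0.014, -1.391)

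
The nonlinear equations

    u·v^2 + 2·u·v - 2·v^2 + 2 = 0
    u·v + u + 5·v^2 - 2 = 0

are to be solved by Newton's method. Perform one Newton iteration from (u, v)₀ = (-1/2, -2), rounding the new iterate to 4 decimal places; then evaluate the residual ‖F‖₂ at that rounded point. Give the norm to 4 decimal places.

7.6732

At (-1/2, -2): F = (-6.0000, 18.5000).
Jacobian J = [[v^2 + 2·v, 2·u·v + 2·u - 4·v], [v + 1, u + 10·v]].
At the point, J = [[0.0000, 9.0000], [-1.0000, -20.5000]] (det J = 9.0000).
Solving J·Δ = −F gives Δ = (4.8333, 0.6667).
Then the next iterate is (u, v)₁ = (4.3333, -1.3333).
Re-evaluating at (4.3333, -1.3333): F = (-5.407296, 5.444156), so ‖F‖₂ = 7.6732.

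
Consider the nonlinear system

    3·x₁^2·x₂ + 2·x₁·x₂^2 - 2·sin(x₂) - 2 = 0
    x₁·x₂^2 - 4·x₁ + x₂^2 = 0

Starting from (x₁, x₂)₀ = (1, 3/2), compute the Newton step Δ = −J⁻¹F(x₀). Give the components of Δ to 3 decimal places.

(-0.265, -0.161)

At (1, 3/2): F = (5.00501, 0.500).
Jacobian J = [[6·x₁·x₂ + 2·x₂^2, 3·x₁^2 + 4·x₁·x₂ - 2·cos(x₂)], [x₂^2 - 4, 2·x₁·x₂ + 2·x₂]].
At the point, J = [[13.500, 8.85853], [-1.750, 6.000]] (det J = 96.50242).
Solving J·Δ = −F gives Δ = (-0.265, -0.161).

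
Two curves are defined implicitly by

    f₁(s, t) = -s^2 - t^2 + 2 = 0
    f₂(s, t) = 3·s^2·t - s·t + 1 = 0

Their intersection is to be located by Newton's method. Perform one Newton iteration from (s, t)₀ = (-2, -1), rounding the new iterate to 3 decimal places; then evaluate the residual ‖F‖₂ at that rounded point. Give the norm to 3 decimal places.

At (-2, -1): F = (-3.000, -13.000).
Jacobian J = [[-2·s, -2·t], [6·s·t - t, 3·s^2 - s]].
At the point, J = [[4.000, 2.000], [13.000, 14.000]] (det J = 30.000).
Solving J·Δ = −F gives Δ = (0.533, 0.433).
Then the next iterate is (s, t)₁ = (-1.467, -0.567).
Re-evaluating at (-1.467, -0.567): F = (-0.47358, -3.49249), so ‖F‖₂ = 3.524.

3.524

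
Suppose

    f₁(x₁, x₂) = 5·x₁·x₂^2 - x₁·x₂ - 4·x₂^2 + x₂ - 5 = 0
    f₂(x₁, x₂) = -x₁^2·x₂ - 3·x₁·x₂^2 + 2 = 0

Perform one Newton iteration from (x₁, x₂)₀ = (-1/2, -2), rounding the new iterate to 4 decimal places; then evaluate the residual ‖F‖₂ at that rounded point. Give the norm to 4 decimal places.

10.8078

At (-1/2, -2): F = (-34.0000, 8.5000).
Jacobian J = [[5·x₂^2 - x₂, 10·x₁·x₂ - x₁ - 8·x₂ + 1], [-2·x₁·x₂ - 3·x₂^2, -x₁^2 - 6·x₁·x₂]].
At the point, J = [[22.0000, 27.5000], [-14.0000, -6.2500]] (det J = 247.5000).
Solving J·Δ = −F gives Δ = (0.0859, 1.1677).
Then the next iterate is (x₁, x₂)₁ = (-0.4141, -0.8323).
Re-evaluating at (-0.4141, -0.8323): F = (-10.382132, 3.003292), so ‖F‖₂ = 10.8078.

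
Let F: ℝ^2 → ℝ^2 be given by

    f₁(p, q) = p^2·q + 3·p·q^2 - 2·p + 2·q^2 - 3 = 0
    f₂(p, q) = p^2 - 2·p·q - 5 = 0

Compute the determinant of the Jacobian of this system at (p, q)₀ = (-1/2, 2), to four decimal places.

19.2500

J = [[2·p·q + 3·q^2 - 2, p^2 + 6·p·q + 4·q], [2·p - 2·q, -2·p]].
At the point, J = [[8.0000, 2.2500], [-5.0000, 1.0000]].
det J = 19.2500.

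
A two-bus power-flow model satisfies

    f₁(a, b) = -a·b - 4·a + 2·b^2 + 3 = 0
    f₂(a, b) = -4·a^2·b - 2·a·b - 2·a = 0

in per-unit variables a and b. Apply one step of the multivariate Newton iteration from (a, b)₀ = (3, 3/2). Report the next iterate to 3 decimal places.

At (3, 3/2): F = (-9.000, -69.000).
Jacobian J = [[-b - 4, -a + 4·b], [-8·a·b - 2·b - 2, -4·a^2 - 2·a]].
At the point, J = [[-5.500, 3.000], [-41.000, -42.000]] (det J = 354.000).
Solving J·Δ = −F gives Δ = (-1.653, -0.030).
Then the next iterate is (a, b)₁ = (1.347, 1.470).

(1.347, 1.470)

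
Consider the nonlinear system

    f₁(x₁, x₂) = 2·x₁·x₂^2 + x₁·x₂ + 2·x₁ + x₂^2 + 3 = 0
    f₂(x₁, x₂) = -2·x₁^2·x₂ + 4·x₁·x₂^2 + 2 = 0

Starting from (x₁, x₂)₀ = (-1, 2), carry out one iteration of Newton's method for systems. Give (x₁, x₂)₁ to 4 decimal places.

At (-1, 2): F = (-5.0000, -18.0000).
Jacobian J = [[2·x₂^2 + x₂ + 2, 4·x₁·x₂ + x₁ + 2·x₂], [-4·x₁·x₂ + 4·x₂^2, -2·x₁^2 + 8·x₁·x₂]].
At the point, J = [[12.0000, -5.0000], [24.0000, -18.0000]] (det J = -96.0000).
Solving J·Δ = −F gives Δ = (0.0000, -1.0000).
Then the next iterate is (x₁, x₂)₁ = (-1.0000, 1.0000).

(-1.0000, 1.0000)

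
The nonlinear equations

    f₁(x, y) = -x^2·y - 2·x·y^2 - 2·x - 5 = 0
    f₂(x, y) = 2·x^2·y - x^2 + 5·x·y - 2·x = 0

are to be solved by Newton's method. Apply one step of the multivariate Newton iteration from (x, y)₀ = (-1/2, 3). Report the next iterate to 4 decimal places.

At (-1/2, 3): F = (4.2500, -5.2500).
Jacobian J = [[-2·x·y - 2·y^2 - 2, -x^2 - 4·x·y], [4·x·y - 2·x + 5·y - 2, 2·x^2 + 5·x]].
At the point, J = [[-17.0000, 5.7500], [8.0000, -2.0000]] (det J = -12.0000).
Solving J·Δ = −F gives Δ = (1.8073, 4.6042).
Then the next iterate is (x, y)₁ = (1.3073, 7.6042).

(1.3073, 7.6042)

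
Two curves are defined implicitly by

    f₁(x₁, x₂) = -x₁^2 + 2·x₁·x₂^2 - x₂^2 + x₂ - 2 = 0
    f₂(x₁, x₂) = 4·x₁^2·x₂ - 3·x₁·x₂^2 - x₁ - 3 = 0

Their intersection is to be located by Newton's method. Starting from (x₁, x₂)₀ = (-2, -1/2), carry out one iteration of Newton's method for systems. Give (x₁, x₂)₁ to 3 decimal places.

(2.333, -2.458)

At (-2, -1/2): F = (-7.750, -7.500).
Jacobian J = [[-2·x₁ + 2·x₂^2, 4·x₁·x₂ - 2·x₂ + 1], [8·x₁·x₂ - 3·x₂^2 - 1, 4·x₁^2 - 6·x₁·x₂]].
At the point, J = [[4.500, 6.000], [6.250, 10.000]] (det J = 7.500).
Solving J·Δ = −F gives Δ = (4.333, -1.958).
Then the next iterate is (x₁, x₂)₁ = (2.333, -2.458).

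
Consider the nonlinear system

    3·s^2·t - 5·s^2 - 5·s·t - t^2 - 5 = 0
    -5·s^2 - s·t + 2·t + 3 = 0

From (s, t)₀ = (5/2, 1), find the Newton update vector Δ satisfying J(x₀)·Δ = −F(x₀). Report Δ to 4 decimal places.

At (5/2, 1): F = (-31.0000, -28.7500).
Jacobian J = [[6·s·t - 10·s - 5·t, 3·s^2 - 5·s - 2·t], [-10·s - t, -s + 2]].
At the point, J = [[-15.0000, 4.2500], [-26.0000, -0.5000]] (det J = 118.0000).
Solving J·Δ = −F gives Δ = (-1.1668, 3.1758).

(-1.1668, 3.1758)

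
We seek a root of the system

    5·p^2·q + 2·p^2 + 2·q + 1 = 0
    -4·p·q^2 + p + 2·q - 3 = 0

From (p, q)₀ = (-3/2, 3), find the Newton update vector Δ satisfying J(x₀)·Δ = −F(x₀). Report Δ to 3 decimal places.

At (-3/2, 3): F = (45.250, 55.500).
Jacobian J = [[10·p·q + 4·p, 5·p^2 + 2], [-4·q^2 + 1, -8·p·q + 2]].
At the point, J = [[-51.000, 13.250], [-35.000, 38.000]] (det J = -1474.250).
Solving J·Δ = −F gives Δ = (0.668, -0.846).

(0.668, -0.846)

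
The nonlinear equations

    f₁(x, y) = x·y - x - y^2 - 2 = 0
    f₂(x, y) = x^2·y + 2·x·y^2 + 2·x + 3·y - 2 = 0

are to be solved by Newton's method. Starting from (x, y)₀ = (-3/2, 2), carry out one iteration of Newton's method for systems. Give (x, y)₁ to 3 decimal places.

(-2.475, 0.459)

At (-3/2, 2): F = (-7.500, -6.500).
Jacobian J = [[y - 1, x - 2·y], [2·x·y + 2·y^2 + 2, x^2 + 4·x·y + 3]].
At the point, J = [[1.000, -5.500], [4.000, -6.750]] (det J = 15.250).
Solving J·Δ = −F gives Δ = (-0.975, -1.541).
Then the next iterate is (x, y)₁ = (-2.475, 0.459).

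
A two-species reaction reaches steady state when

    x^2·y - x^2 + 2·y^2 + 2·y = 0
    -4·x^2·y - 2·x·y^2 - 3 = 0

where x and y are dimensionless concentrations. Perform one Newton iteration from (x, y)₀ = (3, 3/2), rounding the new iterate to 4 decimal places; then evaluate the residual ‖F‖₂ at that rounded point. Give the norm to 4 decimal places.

22.0237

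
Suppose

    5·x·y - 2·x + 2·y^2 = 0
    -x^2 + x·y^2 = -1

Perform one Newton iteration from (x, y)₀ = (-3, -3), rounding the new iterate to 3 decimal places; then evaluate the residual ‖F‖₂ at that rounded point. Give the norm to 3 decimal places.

At (-3, -3): F = (69.000, -35.000).
Jacobian J = [[5·y - 2, 5·x + 4·y], [-2·x + y^2, 2·x·y]].
At the point, J = [[-17.000, -27.000], [15.000, 18.000]] (det J = 99.000).
Solving J·Δ = −F gives Δ = (-3.000, 4.444).
Then the next iterate is (x, y)₁ = (-6.000, 1.444).
Re-evaluating at (-6.000, 1.444): F = (-27.14973, -47.51082), so ‖F‖₂ = 54.721.

54.721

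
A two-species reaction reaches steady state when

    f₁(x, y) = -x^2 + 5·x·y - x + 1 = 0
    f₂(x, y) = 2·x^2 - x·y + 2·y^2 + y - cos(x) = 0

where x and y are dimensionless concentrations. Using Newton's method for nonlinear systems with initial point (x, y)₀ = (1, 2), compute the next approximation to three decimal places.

At (1, 2): F = (9.000, 9.45970).
Jacobian J = [[-2·x + 5·y - 1, 5·x], [4·x - y + sin(x), -x + 4·y + 1]].
At the point, J = [[7.000, 5.000], [2.84147, 8.000]] (det J = 41.79265).
Solving J·Δ = −F gives Δ = (-0.591, -0.973).
Then the next iterate is (x, y)₁ = (0.409, 1.027).

(0.409, 1.027)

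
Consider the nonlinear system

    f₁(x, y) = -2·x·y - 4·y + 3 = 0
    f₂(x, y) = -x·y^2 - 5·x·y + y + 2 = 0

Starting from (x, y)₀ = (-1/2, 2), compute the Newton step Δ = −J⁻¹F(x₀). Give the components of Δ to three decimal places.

(0.258, -1.344)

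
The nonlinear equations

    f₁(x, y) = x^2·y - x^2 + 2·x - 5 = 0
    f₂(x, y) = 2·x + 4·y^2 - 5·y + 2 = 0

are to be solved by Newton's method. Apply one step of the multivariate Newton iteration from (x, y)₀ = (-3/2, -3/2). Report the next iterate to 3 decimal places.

At (-3/2, -3/2): F = (-13.625, 15.500).
Jacobian J = [[2·x·y - 2·x + 2, x^2], [2, 8·y - 5]].
At the point, J = [[9.500, 2.250], [2.000, -17.000]] (det J = -166.000).
Solving J·Δ = −F gives Δ = (1.185, 1.051).
Then the next iterate is (x, y)₁ = (-0.315, -0.449).

(-0.315, -0.449)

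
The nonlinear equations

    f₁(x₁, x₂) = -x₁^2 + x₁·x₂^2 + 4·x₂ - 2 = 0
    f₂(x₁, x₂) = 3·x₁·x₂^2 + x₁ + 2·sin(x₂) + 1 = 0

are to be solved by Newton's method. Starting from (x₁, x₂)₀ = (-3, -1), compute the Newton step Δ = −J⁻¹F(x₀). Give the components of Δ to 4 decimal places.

(2.3152, 0.1793)

At (-3, -1): F = (-18.0000, -12.682942).
Jacobian J = [[-2·x₁ + x₂^2, 2·x₁·x₂ + 4], [3·x₂^2 + 1, 6·x₁·x₂ + 2·cos(x₂)]].
At the point, J = [[7.0000, 10.0000], [4.0000, 19.080605]] (det J = 93.564232).
Solving J·Δ = −F gives Δ = (2.3152, 0.1793).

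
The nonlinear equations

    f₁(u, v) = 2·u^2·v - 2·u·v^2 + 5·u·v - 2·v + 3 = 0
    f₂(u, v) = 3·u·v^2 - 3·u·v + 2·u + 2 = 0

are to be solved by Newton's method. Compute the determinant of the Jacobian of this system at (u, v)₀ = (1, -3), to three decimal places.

299.000

J = [[4·u·v - 2·v^2 + 5·v, 2·u^2 - 4·u·v + 5·u - 2], [3·v^2 - 3·v + 2, 6·u·v - 3·u]].
At the point, J = [[-45.000, 17.000], [38.000, -21.000]].
det J = 299.000.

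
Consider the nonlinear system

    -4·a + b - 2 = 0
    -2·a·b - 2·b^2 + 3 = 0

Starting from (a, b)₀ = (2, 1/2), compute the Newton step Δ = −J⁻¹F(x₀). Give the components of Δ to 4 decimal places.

At (2, 1/2): F = (-9.5000, 0.5000).
Jacobian J = [[-4, 1], [-2·b, -2·a - 4·b]].
At the point, J = [[-4.0000, 1.0000], [-1.0000, -6.0000]] (det J = 25.0000).
Solving J·Δ = −F gives Δ = (-2.2600, 0.4600).

(-2.2600, 0.4600)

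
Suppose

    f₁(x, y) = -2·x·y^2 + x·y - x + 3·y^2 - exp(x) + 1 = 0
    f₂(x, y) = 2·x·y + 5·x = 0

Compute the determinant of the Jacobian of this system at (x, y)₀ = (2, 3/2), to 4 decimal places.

-37.5562

J = [[-2·y^2 + y - exp(x) - 1, -4·x·y + x + 6·y], [2·y + 5, 2·x]].
At the point, J = [[-11.389056, -1.0000], [8.0000, 4.0000]].
det J = -37.5562.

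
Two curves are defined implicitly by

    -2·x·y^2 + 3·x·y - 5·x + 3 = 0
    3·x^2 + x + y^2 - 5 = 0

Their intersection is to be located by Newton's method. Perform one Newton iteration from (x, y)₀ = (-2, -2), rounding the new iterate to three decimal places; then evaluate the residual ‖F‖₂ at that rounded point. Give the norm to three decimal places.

14.323

At (-2, -2): F = (41.000, 9.000).
Jacobian J = [[-2·y^2 + 3·y - 5, -4·x·y + 3·x], [6·x + 1, 2·y]].
At the point, J = [[-19.000, -22.000], [-11.000, -4.000]] (det J = -166.000).
Solving J·Δ = −F gives Δ = (0.205, 1.687).
Then the next iterate is (x, y)₁ = (-1.795, -0.313).
Re-evaluating at (-1.795, -0.313): F = (14.01221, 2.96904), so ‖F‖₂ = 14.323.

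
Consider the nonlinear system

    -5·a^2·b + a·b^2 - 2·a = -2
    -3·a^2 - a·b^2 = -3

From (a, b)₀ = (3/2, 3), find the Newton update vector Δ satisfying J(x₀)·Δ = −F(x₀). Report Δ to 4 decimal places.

(-0.5056, -0.9055)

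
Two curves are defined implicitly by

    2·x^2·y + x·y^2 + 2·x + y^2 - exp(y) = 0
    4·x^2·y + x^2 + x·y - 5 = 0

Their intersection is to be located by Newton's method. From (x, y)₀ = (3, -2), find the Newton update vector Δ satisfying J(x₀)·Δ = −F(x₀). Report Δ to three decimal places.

At (3, -2): F = (-14.13534, -74.000).
Jacobian J = [[4·x·y + y^2 + 2, 2·x^2 + 2·x·y + 2·y - exp(y)], [8·x·y + 2·x + y, 4·x^2 + x]].
At the point, J = [[-18.000, 1.86466], [-44.000, 39.000]] (det J = -619.95475).
Solving J·Δ = −F gives Δ = (-0.667, 1.145).

(-0.667, 1.145)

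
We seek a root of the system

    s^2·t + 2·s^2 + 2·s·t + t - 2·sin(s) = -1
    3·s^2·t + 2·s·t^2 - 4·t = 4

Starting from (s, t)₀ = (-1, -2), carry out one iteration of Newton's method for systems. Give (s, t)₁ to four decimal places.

At (-1, -2): F = (4.682942, -10.0000).
Jacobian J = [[2·s·t + 4·s + 2·t - 2·cos(s), s^2 + 2·s + 1], [6·s·t + 2·t^2, 3·s^2 + 4·s·t - 4]].
At the point, J = [[-5.080605, 0.0000], [20.0000, 7.0000]] (det J = -35.564232).
Solving J·Δ = −F gives Δ = (0.9217, -1.2049).
Then the next iterate is (s, t)₁ = (-0.0783, -3.2049).

(-0.0783, -3.2049)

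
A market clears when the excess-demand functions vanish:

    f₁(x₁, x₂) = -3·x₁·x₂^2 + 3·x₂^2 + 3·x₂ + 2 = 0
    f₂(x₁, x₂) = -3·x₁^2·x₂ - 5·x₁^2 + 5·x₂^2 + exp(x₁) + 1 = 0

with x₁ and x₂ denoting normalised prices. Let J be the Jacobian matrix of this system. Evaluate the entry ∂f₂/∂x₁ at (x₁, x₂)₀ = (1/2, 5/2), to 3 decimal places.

-10.851

∂f₂/∂x₁ = -6·x₁·x₂ - 10·x₁ + exp(x₁).
At (1/2, 5/2) this is -10.851.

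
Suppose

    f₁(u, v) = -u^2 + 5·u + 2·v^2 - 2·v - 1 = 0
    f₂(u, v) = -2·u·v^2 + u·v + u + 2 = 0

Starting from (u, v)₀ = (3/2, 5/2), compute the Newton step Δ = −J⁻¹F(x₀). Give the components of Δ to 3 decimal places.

At (3/2, 5/2): F = (11.750, -11.500).
Jacobian J = [[-2·u + 5, 4·v - 2], [-2·v^2 + v + 1, -4·u·v + u]].
At the point, J = [[2.000, 8.000], [-9.000, -13.500]] (det J = 45.000).
Solving J·Δ = −F gives Δ = (1.481, -1.839).

(1.481, -1.839)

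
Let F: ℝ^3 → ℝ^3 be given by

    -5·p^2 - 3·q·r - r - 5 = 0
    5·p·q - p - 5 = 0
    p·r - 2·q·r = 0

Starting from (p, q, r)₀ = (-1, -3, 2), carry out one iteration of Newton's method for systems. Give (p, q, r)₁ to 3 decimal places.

(0.652, -6.087, -3.130)

At (-1, -3, 2): F = (6.000, 11.000, 10.000).
Jacobian J = [[-10·p, -3·r, -3·q - 1], [5·q - 1, 5·p, 0], [r, -2·r, p - 2·q]].
At the point, J = [[10.000, -6.000, 8.000], [-16.000, -5.000, 0.000], [2.000, -4.000, 5.000]] (det J = -138.000).
Solving J·Δ = −F gives Δ = (1.652, -3.087, -5.130).
Then the next iterate is (p, q, r)₁ = (0.652, -6.087, -3.130).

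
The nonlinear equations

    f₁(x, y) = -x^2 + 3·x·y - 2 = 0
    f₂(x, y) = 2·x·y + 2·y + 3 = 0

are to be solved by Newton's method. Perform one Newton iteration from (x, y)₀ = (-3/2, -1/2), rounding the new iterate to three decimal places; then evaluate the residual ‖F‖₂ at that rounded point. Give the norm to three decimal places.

At (-3/2, -1/2): F = (-2.000, 3.500).
Jacobian J = [[-2·x + 3·y, 3·x], [2·y, 2·x + 2]].
At the point, J = [[1.500, -4.500], [-1.000, -1.000]] (det J = -6.000).
Solving J·Δ = −F gives Δ = (2.958, 0.542).
Then the next iterate is (x, y)₁ = (1.458, 0.042).
Re-evaluating at (1.458, 0.042): F = (-3.94206, 3.20647), so ‖F‖₂ = 5.081.

5.081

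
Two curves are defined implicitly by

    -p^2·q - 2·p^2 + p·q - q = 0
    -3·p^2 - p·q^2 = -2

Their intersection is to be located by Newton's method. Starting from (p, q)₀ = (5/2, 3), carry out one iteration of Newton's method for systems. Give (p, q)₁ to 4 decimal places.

(1.5055, 1.9745)

At (5/2, 3): F = (-26.7500, -39.2500).
Jacobian J = [[-2·p·q - 4·p + q, -p^2 + p - 1], [-6·p - q^2, -2·p·q]].
At the point, J = [[-22.0000, -4.7500], [-24.0000, -15.0000]] (det J = 216.0000).
Solving J·Δ = −F gives Δ = (-0.9945, -1.0255).
Then the next iterate is (p, q)₁ = (1.5055, 1.9745).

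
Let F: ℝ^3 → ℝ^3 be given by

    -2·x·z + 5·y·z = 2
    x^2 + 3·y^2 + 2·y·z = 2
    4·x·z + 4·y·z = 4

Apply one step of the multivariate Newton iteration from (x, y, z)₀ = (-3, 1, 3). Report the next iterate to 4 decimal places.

At (-3, 1, 3): F = (31.0000, 16.0000, -28.0000).
Jacobian J = [[-2·z, 5·z, -2·x + 5·y], [2·x, 6·y + 2·z, 2·y], [4·z, 4·z, 4·x + 4·y]].
At the point, J = [[-6.0000, 15.0000, 11.0000], [-6.0000, 12.0000, 2.0000], [12.0000, 12.0000, -8.0000]] (det J = -2016.0000).
Solving J·Δ = −F gives Δ = (1.5714, -0.2857, -1.5714).
Then the next iterate is (x, y, z)₁ = (-1.4286, 0.7143, 1.4286).

(-1.4286, 0.7143, 1.4286)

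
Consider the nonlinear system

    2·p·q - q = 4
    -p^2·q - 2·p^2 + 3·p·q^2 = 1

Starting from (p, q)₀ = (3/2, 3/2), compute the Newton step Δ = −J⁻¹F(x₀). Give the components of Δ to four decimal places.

(0.3333, 0.0000)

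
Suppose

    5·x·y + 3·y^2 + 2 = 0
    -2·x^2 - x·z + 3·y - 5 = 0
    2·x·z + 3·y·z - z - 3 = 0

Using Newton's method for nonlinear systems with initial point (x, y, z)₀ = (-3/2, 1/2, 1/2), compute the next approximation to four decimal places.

At (-3/2, 1/2, 1/2): F = (-1.0000, -7.2500, -4.2500).
Jacobian J = [[5·y, 5·x + 6·y, 0], [-4·x - z, 3, -x], [2·z, 3·z, 2·x + 3·y - 1]].
At the point, J = [[2.5000, -4.5000, 0.0000], [5.5000, 3.0000, 1.5000], [1.0000, 1.5000, -2.5000]] (det J = -93.0000).
Solving J·Δ = −F gives Δ = (1.2903, 0.4946, -0.8871).
Then the next iterate is (x, y, z)₁ = (-0.2097, 0.9946, -0.3871).

(-0.2097, 0.9946, -0.3871)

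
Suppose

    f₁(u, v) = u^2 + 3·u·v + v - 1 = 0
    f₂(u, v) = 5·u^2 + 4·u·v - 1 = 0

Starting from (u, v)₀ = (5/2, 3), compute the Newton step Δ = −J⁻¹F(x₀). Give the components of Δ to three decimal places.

At (5/2, 3): F = (30.750, 60.250).
Jacobian J = [[2·u + 3·v, 3·u + 1], [10·u + 4·v, 4·u]].
At the point, J = [[14.000, 8.500], [37.000, 10.000]] (det J = -174.500).
Solving J·Δ = −F gives Δ = (-1.173, -1.686).

(-1.173, -1.686)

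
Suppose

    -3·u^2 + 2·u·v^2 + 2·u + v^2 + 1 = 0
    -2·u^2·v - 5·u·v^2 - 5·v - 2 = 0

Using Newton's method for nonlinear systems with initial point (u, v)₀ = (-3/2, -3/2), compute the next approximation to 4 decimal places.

(-0.8344, -1.0110)

At (-3/2, -3/2): F = (-13.2500, 29.1250).
Jacobian J = [[-6·u + 2·v^2 + 2, 4·u·v + 2·v], [-4·u·v - 5·v^2, -2·u^2 - 10·u·v - 5]].
At the point, J = [[15.5000, 6.0000], [-20.2500, -32.0000]] (det J = -374.5000).
Solving J·Δ = −F gives Δ = (0.6656, 0.4890).
Then the next iterate is (u, v)₁ = (-0.8344, -1.0110).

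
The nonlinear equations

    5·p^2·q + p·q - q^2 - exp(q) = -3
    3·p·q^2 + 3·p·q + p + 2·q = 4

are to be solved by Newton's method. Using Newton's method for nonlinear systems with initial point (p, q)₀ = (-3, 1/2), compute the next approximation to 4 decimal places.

At (-3, 1/2): F = (22.101279, -12.7500).
Jacobian J = [[10·p·q + q, 5·p^2 + p - 2·q - exp(q)], [3·q^2 + 3·q + 1, 6·p·q + 3·p + 2]].
At the point, J = [[-14.5000, 39.351279], [3.2500, -16.0000]] (det J = 104.108344).
Solving J·Δ = −F gives Δ = (-1.4226, -1.0858).
Then the next iterate is (p, q)₁ = (-4.4226, -0.5858).

(-4.4226, -0.5858)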